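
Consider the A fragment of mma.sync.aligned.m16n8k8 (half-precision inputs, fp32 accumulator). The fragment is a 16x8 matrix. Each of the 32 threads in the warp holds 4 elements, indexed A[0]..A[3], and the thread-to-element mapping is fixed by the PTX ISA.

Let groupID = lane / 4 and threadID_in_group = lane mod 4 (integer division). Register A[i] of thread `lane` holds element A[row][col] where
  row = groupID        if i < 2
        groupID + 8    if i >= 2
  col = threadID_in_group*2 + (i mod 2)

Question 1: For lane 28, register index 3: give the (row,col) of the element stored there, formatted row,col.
15,1

lane 28: G=7 (28/4), T=0 (28%4)
i=3: r=7+8=15, c=0*2+1=1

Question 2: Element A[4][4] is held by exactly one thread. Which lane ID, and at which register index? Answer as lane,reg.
18,0

r: 4->gid=4,r8=0  c: 4->tid=2,i&1=0
L=4*4+2=18  i=0*2+0=0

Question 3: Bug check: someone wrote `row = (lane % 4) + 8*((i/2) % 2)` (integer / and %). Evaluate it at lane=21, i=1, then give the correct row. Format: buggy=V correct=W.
`(lane % 4) + 8*((i/2) % 2)`[21,1]->1
21: g=5,t=1
[1] (5+0,1*2+1) = (5,3)
row: 1 vs 5

buggy=1 correct=5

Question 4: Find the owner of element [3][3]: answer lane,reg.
13,1

r: 3->gid=3,r8=0  c: 3->tid=1,i&1=1
L=3*4+1=13  i=0*2+1=1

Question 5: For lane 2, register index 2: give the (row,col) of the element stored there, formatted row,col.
8,4

lane 2->2/4=0, 2 mod 4=2
i=2  r:0+8->8  c:2·2+0->4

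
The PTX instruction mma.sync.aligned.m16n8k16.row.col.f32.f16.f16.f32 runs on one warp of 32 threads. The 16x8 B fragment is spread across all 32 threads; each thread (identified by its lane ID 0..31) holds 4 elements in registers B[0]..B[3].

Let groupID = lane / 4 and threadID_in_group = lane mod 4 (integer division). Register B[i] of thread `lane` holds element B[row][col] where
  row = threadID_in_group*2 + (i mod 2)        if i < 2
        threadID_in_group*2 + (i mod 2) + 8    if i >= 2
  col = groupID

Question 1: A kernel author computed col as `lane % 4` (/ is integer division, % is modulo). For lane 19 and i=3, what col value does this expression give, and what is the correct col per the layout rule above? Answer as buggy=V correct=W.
buggy=3 correct=4

`lane % 4`[19,3]⇒3
lane 19: gr=4 (19/4), th=3 (19%4)
i=3: r=3*2+1+8=15, c=gr=4
col: 3 vs 4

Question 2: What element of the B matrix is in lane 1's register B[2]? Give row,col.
10,0

L=1⇒gr=1>>2=0, th=1&3=1
[2]⇒row 1·2+0+8=10  col gr=0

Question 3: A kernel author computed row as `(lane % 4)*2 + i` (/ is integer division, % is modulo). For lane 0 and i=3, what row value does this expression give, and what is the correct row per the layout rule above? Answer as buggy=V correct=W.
`(lane % 4)*2 + i`[0,3]⇒3
L=0⇒gr=0>>2=0, th=0&3=0
[3]⇒row 0·2+1+8=9  col gr=0
row: 3 vs 9

buggy=3 correct=9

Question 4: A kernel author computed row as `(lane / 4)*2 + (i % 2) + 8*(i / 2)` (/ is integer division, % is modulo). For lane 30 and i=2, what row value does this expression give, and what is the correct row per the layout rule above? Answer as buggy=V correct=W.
`(lane / 4)*2 + (i % 2) + 8*(i / 2)`[30,2]->22
L=30->g=30>>2=7, t=30&3=2
[2]->row 2·2+0+8=12  col g=7
row: 22 vs 12

buggy=22 correct=12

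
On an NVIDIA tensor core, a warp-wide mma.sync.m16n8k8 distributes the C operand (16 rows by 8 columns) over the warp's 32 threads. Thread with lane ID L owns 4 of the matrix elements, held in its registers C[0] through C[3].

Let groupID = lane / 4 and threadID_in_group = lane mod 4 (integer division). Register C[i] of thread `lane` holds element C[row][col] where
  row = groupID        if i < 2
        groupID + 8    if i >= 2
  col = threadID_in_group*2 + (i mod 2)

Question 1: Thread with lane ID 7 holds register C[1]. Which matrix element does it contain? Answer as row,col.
1,7

lane 7: gid=1 (7/4), tid=3 (7%4)
i=1: r=1+0=1, c=3*2+1=7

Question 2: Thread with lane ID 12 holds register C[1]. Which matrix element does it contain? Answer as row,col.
3,1

lane 12: G=3 (12/4), T=0 (12%4)
i=1: r=3+0=3, c=0*2+1=1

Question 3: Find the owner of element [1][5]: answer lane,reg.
r=1→G=1,rhi=0  c=5→T=2,p=1
L=1*4+2=6  i=0*2+1=1

6,1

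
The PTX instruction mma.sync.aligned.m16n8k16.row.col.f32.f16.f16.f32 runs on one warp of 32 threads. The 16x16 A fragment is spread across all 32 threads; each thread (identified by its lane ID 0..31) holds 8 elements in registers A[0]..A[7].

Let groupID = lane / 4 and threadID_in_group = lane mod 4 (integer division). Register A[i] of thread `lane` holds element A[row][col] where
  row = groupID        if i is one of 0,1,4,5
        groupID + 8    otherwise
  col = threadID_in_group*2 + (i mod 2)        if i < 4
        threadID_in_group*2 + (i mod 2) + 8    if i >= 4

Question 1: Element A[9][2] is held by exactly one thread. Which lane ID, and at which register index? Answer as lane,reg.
r:9=>grp=1,rB=1  c:2=>cB=0,tig=1,lo=0
L=1*4+1=5  i=0*4+1*2+0=2

5,2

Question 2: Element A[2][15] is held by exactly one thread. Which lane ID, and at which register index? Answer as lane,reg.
11,5

r=2⇒gr=2,Rb=0  c=15⇒Cb=1,th=3,odd=1
L=2*4+3=11  i=1*4+0*2+1=5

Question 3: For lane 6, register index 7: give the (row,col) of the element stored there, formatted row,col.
lane 6→6/4=1, 6 mod 4=2
i=7  r:1+8→9  c:2·2+1+8→13

9,13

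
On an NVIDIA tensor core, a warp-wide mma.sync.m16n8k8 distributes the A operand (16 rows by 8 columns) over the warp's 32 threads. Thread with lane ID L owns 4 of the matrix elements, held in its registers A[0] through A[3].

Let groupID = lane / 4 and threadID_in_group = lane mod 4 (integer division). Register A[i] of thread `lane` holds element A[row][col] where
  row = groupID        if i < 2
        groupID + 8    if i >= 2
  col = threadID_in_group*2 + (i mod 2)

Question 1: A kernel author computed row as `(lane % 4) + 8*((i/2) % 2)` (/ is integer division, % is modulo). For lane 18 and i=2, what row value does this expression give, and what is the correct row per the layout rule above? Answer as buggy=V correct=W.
`(lane % 4) + 8*((i/2) % 2)`[18,2]->10
18: gid=4,tid=2
[2] (4+8,2*2+0) = (12,4)
row: 10 vs 12

buggy=10 correct=12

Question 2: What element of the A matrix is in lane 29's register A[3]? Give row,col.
15,3

L=29->g=29>>2=7, t=29&3=1
[3]->row 7+8=15  col 1·2+1=3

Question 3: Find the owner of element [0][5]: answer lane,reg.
2,1

r=0→G=0,rhi=0  c=5→T=2,p=1
L=0*4+2=2  i=0*2+1=1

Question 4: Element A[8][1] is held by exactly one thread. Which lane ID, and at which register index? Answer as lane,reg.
0,3

r=8->g=0,rb=1  c=1->t=0,b0=1
L=0*4+0=0  i=1*2+1=3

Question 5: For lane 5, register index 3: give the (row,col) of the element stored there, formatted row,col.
9,3

L=5⇒gr=5>>2=1, th=5&3=1
[3]⇒row 1+8=9  col 1·2+1=3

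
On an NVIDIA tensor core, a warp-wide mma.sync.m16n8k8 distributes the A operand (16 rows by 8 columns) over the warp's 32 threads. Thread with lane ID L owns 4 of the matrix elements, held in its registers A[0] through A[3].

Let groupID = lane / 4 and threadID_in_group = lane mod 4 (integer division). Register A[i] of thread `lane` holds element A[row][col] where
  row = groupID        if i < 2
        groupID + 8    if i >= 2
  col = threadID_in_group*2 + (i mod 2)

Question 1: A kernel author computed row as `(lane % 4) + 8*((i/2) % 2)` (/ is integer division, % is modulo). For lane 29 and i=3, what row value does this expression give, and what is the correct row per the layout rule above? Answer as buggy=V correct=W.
`(lane % 4) + 8*((i/2) % 2)`[29,3]->9
lane 29->29/4=7, 29 mod 4=1
i=3  r:7+8->15  c:2·1+1->3
row: 9 vs 15

buggy=9 correct=15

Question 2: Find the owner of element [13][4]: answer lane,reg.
22,2

r:13=>grp=5,rB=1  c:4=>tig=2,lo=0
L=5*4+2=22  i=1*2+0=2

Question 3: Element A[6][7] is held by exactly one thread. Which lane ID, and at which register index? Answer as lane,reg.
27,1

r:6=>grp=6,rB=0  c:7=>tig=3,lo=1
L=6*4+3=27  i=0*2+1=1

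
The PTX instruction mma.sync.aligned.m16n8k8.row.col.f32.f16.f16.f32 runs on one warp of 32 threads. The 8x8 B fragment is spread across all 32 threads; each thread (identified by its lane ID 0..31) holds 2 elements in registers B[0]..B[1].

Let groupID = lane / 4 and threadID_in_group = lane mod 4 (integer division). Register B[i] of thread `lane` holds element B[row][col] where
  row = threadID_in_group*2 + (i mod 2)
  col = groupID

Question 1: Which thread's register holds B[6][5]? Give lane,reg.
c=5→G=5  r=6→T=3,p=0
L=5*4+3=23  i=0=0

23,0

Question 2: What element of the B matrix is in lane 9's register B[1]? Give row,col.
lane 9->9/4=2, 9 mod 4=1
i=1  r:2·1+1->3  c:2

3,2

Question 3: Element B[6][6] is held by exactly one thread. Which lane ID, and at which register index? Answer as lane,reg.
27,0

c=6→G=6  r=6→T=3,p=0
L=6*4+3=27  i=0=0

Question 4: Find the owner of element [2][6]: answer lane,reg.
c=6⇒gr=6  r=2⇒th=1,odd=0
L=6*4+1=25  i=0=0

25,0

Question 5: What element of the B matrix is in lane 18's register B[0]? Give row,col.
lane 18=>18/4=4, 18 mod 4=2
i=0  r:2·2+0=>4  c:4

4,4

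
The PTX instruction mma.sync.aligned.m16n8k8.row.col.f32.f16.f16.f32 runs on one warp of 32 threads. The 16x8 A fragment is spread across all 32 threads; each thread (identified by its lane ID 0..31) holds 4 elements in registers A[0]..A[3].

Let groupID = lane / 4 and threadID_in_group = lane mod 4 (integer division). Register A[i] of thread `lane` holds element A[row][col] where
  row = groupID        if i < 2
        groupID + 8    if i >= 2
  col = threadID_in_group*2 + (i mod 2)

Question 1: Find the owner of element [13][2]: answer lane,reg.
21,2

r=13→G=5,rhi=1  c=2→T=1,p=0
L=5*4+1=21  i=1*2+0=2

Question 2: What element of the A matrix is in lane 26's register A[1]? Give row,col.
6,5

lane 26⇒26/4=6, 26 mod 4=2
i=1  r:6+0⇒6  c:2·2+1⇒5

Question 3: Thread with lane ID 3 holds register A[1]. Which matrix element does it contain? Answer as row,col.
lane 3=>3/4=0, 3 mod 4=3
i=1  r:0+0=>0  c:2·3+1=>7

0,7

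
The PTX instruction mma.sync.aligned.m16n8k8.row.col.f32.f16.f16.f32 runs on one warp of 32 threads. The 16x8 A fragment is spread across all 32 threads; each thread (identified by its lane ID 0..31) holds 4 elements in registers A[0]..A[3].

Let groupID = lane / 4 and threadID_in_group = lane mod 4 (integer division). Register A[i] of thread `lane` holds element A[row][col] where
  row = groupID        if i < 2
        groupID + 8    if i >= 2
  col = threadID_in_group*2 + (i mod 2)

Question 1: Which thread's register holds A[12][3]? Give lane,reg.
17,3

r=12⇒gr=4,Rb=1  c=3⇒th=1,odd=1
L=4*4+1=17  i=1*2+1=3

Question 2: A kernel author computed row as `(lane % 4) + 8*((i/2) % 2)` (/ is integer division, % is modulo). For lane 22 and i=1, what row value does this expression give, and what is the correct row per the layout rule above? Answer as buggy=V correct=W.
`(lane % 4) + 8*((i/2) % 2)`[22,1]->2
lane 22->22/4=5, 22 mod 4=2
i=1  r:5+0->5  c:2·2+1->5
row: 2 vs 5

buggy=2 correct=5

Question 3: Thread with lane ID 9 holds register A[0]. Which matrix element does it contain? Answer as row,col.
2,2

lane 9: G=2 (9/4), T=1 (9%4)
i=0: r=2+0=2, c=1*2+0=2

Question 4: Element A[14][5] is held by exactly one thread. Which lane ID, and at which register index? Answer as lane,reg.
r=14⇒gr=6,Rb=1  c=5⇒th=2,odd=1
L=6*4+2=26  i=1*2+1=3

26,3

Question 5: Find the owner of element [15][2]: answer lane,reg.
r=15⇒gr=7,Rb=1  c=2⇒th=1,odd=0
L=7*4+1=29  i=1*2+0=2

29,2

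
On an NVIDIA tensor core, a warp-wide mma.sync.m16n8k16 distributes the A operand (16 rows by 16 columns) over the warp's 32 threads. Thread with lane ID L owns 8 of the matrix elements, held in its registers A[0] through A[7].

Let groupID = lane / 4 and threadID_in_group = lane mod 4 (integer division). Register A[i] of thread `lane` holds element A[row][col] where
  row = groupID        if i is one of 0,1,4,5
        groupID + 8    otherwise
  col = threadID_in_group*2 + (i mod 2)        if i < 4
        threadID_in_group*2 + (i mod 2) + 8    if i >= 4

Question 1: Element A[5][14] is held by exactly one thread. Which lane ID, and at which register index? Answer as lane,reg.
r: 5->gid=5,r8=0  c: 14->c8=1,tid=3,i&1=0
L=5*4+3=23  i=1*4+0*2+0=4

23,4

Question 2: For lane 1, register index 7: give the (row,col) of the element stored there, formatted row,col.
L=1→G=1>>2=0, T=1&3=1
[7]→row 0+8=8  col 1·2+1+8=11

8,11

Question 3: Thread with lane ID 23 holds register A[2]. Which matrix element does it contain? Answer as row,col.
L=23->g=23>>2=5, t=23&3=3
[2]->row 5+8=13  col 3·2+0+0=6

13,6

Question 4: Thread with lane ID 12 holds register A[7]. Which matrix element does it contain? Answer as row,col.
L=12->gid=12>>2=3, tid=12&3=0
[7]->row 3+8=11  col 0·2+1+8=9

11,9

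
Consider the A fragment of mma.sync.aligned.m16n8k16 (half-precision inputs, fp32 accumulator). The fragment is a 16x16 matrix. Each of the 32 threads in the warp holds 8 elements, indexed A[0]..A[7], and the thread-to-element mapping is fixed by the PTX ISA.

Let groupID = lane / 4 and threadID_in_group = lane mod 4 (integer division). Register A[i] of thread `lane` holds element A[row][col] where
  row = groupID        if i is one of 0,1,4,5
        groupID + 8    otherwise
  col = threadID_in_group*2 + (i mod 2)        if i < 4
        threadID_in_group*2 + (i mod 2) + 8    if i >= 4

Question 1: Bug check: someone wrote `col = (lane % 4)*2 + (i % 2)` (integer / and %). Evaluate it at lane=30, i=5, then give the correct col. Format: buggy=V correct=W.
buggy=5 correct=13

`(lane % 4)*2 + (i % 2)`[30,5]->5
lane 30: gid=7 (30/4), tid=2 (30%4)
i=5: r=7+0=7, c=2*2+1+8=13
col: 5 vs 13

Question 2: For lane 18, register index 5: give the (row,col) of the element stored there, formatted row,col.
4,13

lane 18->18/4=4, 18 mod 4=2
i=5  r:4+0->4  c:2·2+1+8->13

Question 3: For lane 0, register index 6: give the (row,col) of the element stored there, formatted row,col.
8,8

0: gr=0,th=0
[6] (0+8,0*2+0+8) = (8,8)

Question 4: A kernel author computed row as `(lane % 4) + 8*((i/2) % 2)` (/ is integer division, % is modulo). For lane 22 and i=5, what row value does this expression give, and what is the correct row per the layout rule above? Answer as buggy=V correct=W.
buggy=2 correct=5

`(lane % 4) + 8*((i/2) % 2)`[22,5]⇒2
22: gr=5,th=2
[5] (5+0,2*2+1+8) = (5,13)
row: 2 vs 5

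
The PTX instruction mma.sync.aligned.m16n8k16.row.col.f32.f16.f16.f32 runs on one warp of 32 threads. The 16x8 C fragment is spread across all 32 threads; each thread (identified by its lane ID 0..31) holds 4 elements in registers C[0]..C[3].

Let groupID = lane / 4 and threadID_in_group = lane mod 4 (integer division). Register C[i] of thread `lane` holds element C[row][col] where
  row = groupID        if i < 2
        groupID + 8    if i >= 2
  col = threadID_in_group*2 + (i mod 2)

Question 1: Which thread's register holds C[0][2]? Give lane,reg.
r:0=>grp=0,rB=0  c:2=>tig=1,lo=0
L=0*4+1=1  i=0*2+0=0

1,0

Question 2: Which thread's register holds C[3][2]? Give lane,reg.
r: 3->gid=3,r8=0  c: 2->tid=1,i&1=0
L=3*4+1=13  i=0*2+0=0

13,0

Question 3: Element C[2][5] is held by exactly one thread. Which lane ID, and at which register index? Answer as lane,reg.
10,1

r: 2->gid=2,r8=0  c: 5->tid=2,i&1=1
L=2*4+2=10  i=0*2+1=1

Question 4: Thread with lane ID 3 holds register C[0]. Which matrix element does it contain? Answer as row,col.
0,6

lane 3→3/4=0, 3 mod 4=3
i=0  r:0+0→0  c:2·3+0→6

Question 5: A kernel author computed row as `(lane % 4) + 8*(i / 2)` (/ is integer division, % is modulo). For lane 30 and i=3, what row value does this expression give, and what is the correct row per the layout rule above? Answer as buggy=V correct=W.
buggy=10 correct=15

`(lane % 4) + 8*(i / 2)`[30,3]->10
L=30->g=30>>2=7, t=30&3=2
[3]->row 7+8=15  col 2·2+1=5
row: 10 vs 15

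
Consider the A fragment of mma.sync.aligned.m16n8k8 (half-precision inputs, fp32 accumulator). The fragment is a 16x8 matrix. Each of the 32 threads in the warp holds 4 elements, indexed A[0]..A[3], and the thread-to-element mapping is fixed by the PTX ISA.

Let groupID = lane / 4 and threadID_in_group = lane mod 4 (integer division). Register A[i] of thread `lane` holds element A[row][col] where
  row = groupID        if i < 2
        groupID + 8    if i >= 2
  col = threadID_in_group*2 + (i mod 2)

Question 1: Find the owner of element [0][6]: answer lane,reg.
3,0

r: 0->gid=0,r8=0  c: 6->tid=3,i&1=0
L=0*4+3=3  i=0*2+0=0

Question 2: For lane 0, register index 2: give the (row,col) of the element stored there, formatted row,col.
8,0

lane 0⇒0/4=0, 0 mod 4=0
i=2  r:0+8⇒8  c:2·0+0⇒0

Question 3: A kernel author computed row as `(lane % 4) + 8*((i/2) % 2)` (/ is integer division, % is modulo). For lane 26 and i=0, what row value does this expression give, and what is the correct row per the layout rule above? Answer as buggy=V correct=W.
`(lane % 4) + 8*((i/2) % 2)`[26,0]→2
26: G=6,T=2
[0] (6+0,2*2+0) = (6,4)
row: 2 vs 6

buggy=2 correct=6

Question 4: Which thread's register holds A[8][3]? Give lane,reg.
1,3

r: 8->gid=0,r8=1  c: 3->tid=1,i&1=1
L=0*4+1=1  i=1*2+1=3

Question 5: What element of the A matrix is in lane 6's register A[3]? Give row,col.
6: g=1,t=2
[3] (1+8,2*2+1) = (9,5)

9,5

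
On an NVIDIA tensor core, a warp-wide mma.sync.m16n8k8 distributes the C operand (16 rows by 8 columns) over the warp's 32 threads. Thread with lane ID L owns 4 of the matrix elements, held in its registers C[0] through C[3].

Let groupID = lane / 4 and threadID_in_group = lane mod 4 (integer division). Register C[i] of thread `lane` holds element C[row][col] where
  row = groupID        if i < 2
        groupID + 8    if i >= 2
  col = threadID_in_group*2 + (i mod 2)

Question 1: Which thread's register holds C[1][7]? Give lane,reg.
7,1

r=1→G=1,rhi=0  c=7→T=3,p=1
L=1*4+3=7  i=0*2+1=1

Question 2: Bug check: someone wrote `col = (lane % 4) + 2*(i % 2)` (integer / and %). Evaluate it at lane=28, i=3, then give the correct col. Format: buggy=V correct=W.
`(lane % 4) + 2*(i % 2)`[28,3]->2
lane 28: g=7 (28/4), t=0 (28%4)
i=3: r=7+8=15, c=0*2+1=1
col: 2 vs 1

buggy=2 correct=1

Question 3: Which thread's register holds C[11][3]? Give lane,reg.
r:11=>grp=3,rB=1  c:3=>tig=1,lo=1
L=3*4+1=13  i=1*2+1=3

13,3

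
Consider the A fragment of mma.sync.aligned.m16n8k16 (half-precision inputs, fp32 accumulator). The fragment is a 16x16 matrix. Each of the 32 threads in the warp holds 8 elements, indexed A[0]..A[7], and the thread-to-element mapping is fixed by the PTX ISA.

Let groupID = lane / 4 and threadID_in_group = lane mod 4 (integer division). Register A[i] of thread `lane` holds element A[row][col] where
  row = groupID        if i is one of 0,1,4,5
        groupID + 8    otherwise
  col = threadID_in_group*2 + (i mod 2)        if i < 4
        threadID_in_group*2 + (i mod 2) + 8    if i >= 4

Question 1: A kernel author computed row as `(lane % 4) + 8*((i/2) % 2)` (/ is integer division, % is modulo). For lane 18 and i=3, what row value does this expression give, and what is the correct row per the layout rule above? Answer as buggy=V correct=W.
buggy=10 correct=12

`(lane % 4) + 8*((i/2) % 2)`[18,3]->10
lane 18: g=4 (18/4), t=2 (18%4)
i=3: r=4+8=12, c=2*2+1+0=5
row: 10 vs 12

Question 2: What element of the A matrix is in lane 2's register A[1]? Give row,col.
2: g=0,t=2
[1] (0+0,2*2+1+0) = (0,5)

0,5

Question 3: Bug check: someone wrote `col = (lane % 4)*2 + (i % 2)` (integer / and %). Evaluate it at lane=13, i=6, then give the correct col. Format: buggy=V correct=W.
`(lane % 4)*2 + (i % 2)`[13,6]=>2
13: grp=3,tig=1
[6] (3+8,1*2+0+8) = (11,10)
col: 2 vs 10

buggy=2 correct=10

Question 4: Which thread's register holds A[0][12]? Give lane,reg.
2,4

r: 0->gid=0,r8=0  c: 12->c8=1,tid=2,i&1=0
L=0*4+2=2  i=1*4+0*2+0=4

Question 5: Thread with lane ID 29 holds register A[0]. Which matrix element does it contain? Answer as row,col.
lane 29: G=7 (29/4), T=1 (29%4)
i=0: r=7+0=7, c=1*2+0+0=2

7,2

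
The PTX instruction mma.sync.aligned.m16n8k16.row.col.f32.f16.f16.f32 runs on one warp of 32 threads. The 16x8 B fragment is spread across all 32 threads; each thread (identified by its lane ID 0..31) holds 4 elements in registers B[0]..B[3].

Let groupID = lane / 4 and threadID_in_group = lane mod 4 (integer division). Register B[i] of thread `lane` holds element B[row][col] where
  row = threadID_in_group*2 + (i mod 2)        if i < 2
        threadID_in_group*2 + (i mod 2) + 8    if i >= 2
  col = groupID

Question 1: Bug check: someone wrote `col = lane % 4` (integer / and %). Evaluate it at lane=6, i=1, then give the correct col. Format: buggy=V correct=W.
buggy=2 correct=1

`lane % 4`[6,1]=>2
L=6=>grp=6>>2=1, tig=6&3=2
[1]=>row 2·2+1+0=5  col grp=1
col: 2 vs 1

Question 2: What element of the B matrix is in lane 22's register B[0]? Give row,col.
22: grp=5,tig=2
[0] (2*2+0+0,5) = (4,5)

4,5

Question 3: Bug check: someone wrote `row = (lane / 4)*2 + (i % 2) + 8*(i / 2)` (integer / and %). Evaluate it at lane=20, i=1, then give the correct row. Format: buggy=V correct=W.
`(lane / 4)*2 + (i % 2) + 8*(i / 2)`[20,1]->11
lane 20->20/4=5, 20 mod 4=0
i=1  r:2·0+1+0->1  c:5
row: 11 vs 1

buggy=11 correct=1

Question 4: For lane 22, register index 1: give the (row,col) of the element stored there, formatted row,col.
5,5

lane 22->22/4=5, 22 mod 4=2
i=1  r:2·2+1+0->5  c:5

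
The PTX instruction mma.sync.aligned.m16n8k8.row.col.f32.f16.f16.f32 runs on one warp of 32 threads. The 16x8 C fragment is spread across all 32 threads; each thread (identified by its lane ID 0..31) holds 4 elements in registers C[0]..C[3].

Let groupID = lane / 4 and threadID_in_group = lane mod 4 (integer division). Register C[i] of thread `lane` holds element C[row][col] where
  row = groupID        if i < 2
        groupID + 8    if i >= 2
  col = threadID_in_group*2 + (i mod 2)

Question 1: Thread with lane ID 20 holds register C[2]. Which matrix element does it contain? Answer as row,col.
13,0

lane 20→20/4=5, 20 mod 4=0
i=2  r:5+8→13  c:2·0+0→0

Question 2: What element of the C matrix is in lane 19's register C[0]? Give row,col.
lane 19: g=4 (19/4), t=3 (19%4)
i=0: r=4+0=4, c=3*2+0=6

4,6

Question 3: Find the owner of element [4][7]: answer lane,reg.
r: 4->gid=4,r8=0  c: 7->tid=3,i&1=1
L=4*4+3=19  i=0*2+1=1

19,1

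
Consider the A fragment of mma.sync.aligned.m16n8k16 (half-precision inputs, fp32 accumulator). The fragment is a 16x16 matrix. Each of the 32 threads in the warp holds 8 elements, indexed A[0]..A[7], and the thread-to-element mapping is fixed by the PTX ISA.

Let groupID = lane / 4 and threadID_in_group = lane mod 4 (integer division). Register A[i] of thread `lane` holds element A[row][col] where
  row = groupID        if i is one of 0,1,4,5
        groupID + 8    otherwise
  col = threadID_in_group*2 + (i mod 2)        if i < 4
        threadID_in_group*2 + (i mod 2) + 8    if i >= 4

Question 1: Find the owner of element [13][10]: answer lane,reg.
r:13=>grp=5,rB=1  c:10=>cB=1,tig=1,lo=0
L=5*4+1=21  i=1*4+1*2+0=6

21,6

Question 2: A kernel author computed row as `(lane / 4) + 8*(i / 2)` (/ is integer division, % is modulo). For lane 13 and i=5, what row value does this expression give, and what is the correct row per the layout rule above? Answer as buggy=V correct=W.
buggy=19 correct=3

`(lane / 4) + 8*(i / 2)`[13,5]⇒19
13: gr=3,th=1
[5] (3+0,1*2+1+8) = (3,11)
row: 19 vs 3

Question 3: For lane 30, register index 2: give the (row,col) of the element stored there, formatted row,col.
30: g=7,t=2
[2] (7+8,2*2+0+0) = (15,4)

15,4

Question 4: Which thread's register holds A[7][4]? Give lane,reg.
30,0

r=7→G=7,rhi=0  c=4→chi=0,T=2,p=0
L=7*4+2=30  i=0*4+0*2+0=0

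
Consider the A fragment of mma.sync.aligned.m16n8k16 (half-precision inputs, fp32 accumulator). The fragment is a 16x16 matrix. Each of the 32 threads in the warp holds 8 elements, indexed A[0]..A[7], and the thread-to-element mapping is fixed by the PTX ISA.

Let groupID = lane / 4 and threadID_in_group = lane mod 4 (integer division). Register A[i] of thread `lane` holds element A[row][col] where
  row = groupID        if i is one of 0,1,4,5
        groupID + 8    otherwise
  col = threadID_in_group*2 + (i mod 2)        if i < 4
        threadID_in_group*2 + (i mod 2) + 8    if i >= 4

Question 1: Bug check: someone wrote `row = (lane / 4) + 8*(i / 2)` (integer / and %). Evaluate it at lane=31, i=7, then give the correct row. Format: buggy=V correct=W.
buggy=31 correct=15

`(lane / 4) + 8*(i / 2)`[31,7]⇒31
L=31⇒gr=31>>2=7, th=31&3=3
[7]⇒row 7+8=15  col 3·2+1+8=15
row: 31 vs 15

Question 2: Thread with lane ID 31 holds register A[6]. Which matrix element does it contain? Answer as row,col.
lane 31→31/4=7, 31 mod 4=3
i=6  r:7+8→15  c:2·3+0+8→14

15,14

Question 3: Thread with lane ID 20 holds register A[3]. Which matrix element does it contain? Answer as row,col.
13,1

lane 20->20/4=5, 20 mod 4=0
i=3  r:5+8->13  c:2·0+1+0->1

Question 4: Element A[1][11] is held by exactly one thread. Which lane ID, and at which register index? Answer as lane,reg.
5,5

r=1->g=1,rb=0  c=11->cb=1,t=1,b0=1
L=1*4+1=5  i=1*4+0*2+1=5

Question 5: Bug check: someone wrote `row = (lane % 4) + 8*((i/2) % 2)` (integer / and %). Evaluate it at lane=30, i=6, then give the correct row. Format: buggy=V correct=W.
buggy=10 correct=15

`(lane % 4) + 8*((i/2) % 2)`[30,6]=>10
L=30=>grp=30>>2=7, tig=30&3=2
[6]=>row 7+8=15  col 2·2+0+8=12
row: 10 vs 15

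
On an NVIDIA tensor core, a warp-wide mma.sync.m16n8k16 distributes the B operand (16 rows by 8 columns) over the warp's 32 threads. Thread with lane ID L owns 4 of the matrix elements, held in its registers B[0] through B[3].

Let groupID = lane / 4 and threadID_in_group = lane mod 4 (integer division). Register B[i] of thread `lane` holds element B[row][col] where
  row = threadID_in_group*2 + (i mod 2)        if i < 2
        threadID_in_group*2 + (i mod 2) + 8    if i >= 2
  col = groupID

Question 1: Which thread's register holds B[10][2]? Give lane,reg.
9,2

c=2⇒gr=2  r=10⇒Rb=1,th=1,odd=0
L=2*4+1=9  i=1*2+0=2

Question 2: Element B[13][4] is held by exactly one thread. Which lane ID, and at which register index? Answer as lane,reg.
c=4⇒gr=4  r=13⇒Rb=1,th=2,odd=1
L=4*4+2=18  i=1*2+1=3

18,3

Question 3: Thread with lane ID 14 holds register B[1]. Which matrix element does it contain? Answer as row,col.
5,3

lane 14->14/4=3, 14 mod 4=2
i=1  r:2·2+1+0->5  c:3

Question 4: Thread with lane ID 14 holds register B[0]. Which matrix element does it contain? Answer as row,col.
4,3

lane 14: G=3 (14/4), T=2 (14%4)
i=0: r=2*2+0+0=4, c=G=3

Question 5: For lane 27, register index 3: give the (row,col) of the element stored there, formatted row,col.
27: gr=6,th=3
[3] (3*2+1+8,6) = (15,6)

15,6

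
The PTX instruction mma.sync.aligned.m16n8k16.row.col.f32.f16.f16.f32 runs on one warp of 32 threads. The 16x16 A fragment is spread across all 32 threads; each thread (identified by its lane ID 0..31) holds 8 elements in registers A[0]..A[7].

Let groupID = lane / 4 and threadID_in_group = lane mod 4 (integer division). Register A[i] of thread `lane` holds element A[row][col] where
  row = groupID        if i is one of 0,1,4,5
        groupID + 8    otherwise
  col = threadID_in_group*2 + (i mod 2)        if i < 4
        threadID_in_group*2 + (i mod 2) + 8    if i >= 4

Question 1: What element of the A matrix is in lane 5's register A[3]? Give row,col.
9,3

L=5->gid=5>>2=1, tid=5&3=1
[3]->row 1+8=9  col 1·2+1+0=3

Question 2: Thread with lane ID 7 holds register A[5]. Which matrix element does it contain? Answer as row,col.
1,15

7: gid=1,tid=3
[5] (1+0,3*2+1+8) = (1,15)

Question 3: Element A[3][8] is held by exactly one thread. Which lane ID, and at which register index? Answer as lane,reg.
12,4

r:3=>grp=3,rB=0  c:8=>cB=1,tig=0,lo=0
L=3*4+0=12  i=1*4+0*2+0=4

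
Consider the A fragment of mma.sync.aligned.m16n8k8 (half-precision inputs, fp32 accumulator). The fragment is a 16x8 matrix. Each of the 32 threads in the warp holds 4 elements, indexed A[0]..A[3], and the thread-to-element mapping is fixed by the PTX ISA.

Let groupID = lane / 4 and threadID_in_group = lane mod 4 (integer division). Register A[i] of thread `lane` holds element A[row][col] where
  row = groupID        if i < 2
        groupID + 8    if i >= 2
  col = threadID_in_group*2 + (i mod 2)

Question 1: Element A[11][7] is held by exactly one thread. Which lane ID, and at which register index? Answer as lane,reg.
r=11->g=3,rb=1  c=7->t=3,b0=1
L=3*4+3=15  i=1*2+1=3

15,3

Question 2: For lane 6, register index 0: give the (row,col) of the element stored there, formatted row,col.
6: gr=1,th=2
[0] (1+0,2*2+0) = (1,4)

1,4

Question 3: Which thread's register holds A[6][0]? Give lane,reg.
24,0

r=6→G=6,rhi=0  c=0→T=0,p=0
L=6*4+0=24  i=0*2+0=0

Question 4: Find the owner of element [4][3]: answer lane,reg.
17,1

r: 4->gid=4,r8=0  c: 3->tid=1,i&1=1
L=4*4+1=17  i=0*2+1=1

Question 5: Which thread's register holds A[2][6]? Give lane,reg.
r=2⇒gr=2,Rb=0  c=6⇒th=3,odd=0
L=2*4+3=11  i=0*2+0=0

11,0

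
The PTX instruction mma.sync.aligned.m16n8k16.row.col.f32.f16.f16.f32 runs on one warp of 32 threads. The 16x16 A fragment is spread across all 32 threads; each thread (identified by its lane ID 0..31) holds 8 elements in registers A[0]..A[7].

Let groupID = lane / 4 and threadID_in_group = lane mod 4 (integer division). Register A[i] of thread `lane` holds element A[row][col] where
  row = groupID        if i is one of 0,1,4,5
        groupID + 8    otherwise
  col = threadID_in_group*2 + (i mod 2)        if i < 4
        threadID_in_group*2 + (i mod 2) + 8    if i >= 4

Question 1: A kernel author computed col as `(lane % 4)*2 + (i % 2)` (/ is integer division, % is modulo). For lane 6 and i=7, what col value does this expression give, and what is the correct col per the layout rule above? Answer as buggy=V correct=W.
buggy=5 correct=13

`(lane % 4)*2 + (i % 2)`[6,7]->5
lane 6: g=1 (6/4), t=2 (6%4)
i=7: r=1+8=9, c=2*2+1+8=13
col: 5 vs 13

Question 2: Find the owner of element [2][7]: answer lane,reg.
11,1

r=2->g=2,rb=0  c=7->cb=0,t=3,b0=1
L=2*4+3=11  i=0*4+0*2+1=1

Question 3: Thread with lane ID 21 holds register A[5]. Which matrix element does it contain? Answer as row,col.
5,11

lane 21⇒21/4=5, 21 mod 4=1
i=5  r:5+0⇒5  c:2·1+1+8⇒11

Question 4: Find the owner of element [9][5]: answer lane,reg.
6,3

r:9=>grp=1,rB=1  c:5=>cB=0,tig=2,lo=1
L=1*4+2=6  i=0*4+1*2+1=3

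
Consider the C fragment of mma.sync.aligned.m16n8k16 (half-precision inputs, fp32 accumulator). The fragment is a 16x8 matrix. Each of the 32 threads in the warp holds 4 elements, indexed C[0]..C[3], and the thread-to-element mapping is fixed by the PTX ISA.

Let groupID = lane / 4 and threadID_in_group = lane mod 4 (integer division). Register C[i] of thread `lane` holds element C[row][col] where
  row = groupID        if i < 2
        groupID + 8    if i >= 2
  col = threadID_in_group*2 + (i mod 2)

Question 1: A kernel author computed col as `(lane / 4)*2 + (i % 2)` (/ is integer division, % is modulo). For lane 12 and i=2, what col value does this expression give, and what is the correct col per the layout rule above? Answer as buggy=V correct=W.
`(lane / 4)*2 + (i % 2)`[12,2]=>6
lane 12: grp=3 (12/4), tig=0 (12%4)
i=2: r=3+8=11, c=0*2+0=0
col: 6 vs 0

buggy=6 correct=0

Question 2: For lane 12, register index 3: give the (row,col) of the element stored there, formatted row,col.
11,1

12: grp=3,tig=0
[3] (3+8,0*2+1) = (11,1)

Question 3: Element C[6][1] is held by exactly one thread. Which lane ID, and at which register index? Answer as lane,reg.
24,1

r=6⇒gr=6,Rb=0  c=1⇒th=0,odd=1
L=6*4+0=24  i=0*2+1=1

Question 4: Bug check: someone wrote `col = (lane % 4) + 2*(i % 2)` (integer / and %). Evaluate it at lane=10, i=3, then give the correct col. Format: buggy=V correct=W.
buggy=4 correct=5

`(lane % 4) + 2*(i % 2)`[10,3]->4
lane 10: gid=2 (10/4), tid=2 (10%4)
i=3: r=2+8=10, c=2*2+1=5
col: 4 vs 5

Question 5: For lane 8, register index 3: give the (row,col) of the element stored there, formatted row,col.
L=8⇒gr=8>>2=2, th=8&3=0
[3]⇒row 2+8=10  col 0·2+1=1

10,1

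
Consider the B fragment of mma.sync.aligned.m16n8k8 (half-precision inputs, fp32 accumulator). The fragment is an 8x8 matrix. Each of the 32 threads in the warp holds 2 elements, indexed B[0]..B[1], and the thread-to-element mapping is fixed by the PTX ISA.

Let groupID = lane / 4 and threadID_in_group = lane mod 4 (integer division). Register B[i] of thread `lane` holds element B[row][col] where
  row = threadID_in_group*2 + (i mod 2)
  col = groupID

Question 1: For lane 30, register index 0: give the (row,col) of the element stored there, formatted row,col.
4,7

lane 30⇒30/4=7, 30 mod 4=2
i=0  r:2·2+0⇒4  c:7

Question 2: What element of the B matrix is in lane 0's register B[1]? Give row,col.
lane 0: grp=0 (0/4), tig=0 (0%4)
i=1: r=0*2+1=1, c=grp=0

1,0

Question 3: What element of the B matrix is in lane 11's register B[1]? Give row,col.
11: G=2,T=3
[1] (3*2+1,2) = (7,2)

7,2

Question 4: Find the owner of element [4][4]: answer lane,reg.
c=4⇒gr=4  r=4⇒th=2,odd=0
L=4*4+2=18  i=0=0

18,0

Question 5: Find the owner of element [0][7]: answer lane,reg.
c=7->g=7  r=0->t=0,b0=0
L=7*4+0=28  i=0=0

28,0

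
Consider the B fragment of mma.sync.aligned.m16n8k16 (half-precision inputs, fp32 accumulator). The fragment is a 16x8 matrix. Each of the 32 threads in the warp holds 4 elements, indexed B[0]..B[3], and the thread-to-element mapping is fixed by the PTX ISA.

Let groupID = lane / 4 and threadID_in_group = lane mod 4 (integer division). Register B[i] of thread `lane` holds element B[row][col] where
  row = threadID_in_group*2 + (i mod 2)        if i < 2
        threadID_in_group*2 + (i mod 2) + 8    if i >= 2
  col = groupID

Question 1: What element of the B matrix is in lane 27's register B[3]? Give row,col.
27: G=6,T=3
[3] (3*2+1+8,6) = (15,6)

15,6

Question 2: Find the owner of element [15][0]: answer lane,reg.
3,3

c: 0->gid=0  r: 15->r8=1,tid=3,i&1=1
L=0*4+3=3  i=1*2+1=3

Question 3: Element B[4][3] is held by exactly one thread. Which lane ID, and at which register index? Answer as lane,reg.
c: 3->gid=3  r: 4->r8=0,tid=2,i&1=0
L=3*4+2=14  i=0*2+0=0

14,0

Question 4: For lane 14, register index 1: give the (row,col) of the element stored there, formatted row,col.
lane 14: g=3 (14/4), t=2 (14%4)
i=1: r=2*2+1+0=5, c=g=3

5,3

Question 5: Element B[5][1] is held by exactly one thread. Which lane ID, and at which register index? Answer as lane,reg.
6,1

c=1->g=1  r=5->rb=0,t=2,b0=1
L=1*4+2=6  i=0*2+1=1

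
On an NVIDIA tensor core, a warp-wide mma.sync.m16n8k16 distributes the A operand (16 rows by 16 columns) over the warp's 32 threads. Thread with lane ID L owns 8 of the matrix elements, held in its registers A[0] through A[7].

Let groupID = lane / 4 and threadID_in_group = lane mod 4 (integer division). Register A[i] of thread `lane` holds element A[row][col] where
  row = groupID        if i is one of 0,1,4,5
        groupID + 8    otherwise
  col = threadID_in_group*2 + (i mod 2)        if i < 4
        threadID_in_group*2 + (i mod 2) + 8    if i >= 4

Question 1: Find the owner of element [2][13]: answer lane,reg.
r=2→G=2,rhi=0  c=13→chi=1,T=2,p=1
L=2*4+2=10  i=1*4+0*2+1=5

10,5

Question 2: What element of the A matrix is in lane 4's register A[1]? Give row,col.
1,1

L=4→G=4>>2=1, T=4&3=0
[1]→row 1+0=1  col 0·2+1+0=1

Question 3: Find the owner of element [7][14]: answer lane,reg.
r=7->g=7,rb=0  c=14->cb=1,t=3,b0=0
L=7*4+3=31  i=1*4+0*2+0=4

31,4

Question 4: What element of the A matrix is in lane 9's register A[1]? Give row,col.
9: gr=2,th=1
[1] (2+0,1*2+1+0) = (2,3)

2,3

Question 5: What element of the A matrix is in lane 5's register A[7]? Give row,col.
lane 5→5/4=1, 5 mod 4=1
i=7  r:1+8→9  c:2·1+1+8→11

9,11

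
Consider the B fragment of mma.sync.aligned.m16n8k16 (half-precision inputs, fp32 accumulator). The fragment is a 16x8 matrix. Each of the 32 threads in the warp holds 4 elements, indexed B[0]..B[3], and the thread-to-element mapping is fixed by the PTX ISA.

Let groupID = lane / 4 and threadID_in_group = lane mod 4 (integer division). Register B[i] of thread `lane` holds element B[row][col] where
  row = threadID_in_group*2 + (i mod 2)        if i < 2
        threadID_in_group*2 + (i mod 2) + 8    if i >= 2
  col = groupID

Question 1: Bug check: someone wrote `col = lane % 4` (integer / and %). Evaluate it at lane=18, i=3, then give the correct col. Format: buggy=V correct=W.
`lane % 4`[18,3]→2
lane 18→18/4=4, 18 mod 4=2
i=3  r:2·2+1+8→13  c:4
col: 2 vs 4

buggy=2 correct=4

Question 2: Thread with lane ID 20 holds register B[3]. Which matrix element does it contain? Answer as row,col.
L=20→G=20>>2=5, T=20&3=0
[3]→row 0·2+1+8=9  col G=5

9,5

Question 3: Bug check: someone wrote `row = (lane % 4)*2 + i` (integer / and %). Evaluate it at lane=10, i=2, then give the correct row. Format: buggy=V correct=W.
`(lane % 4)*2 + i`[10,2]->6
lane 10->10/4=2, 10 mod 4=2
i=2  r:2·2+0+8->12  c:2
row: 6 vs 12

buggy=6 correct=12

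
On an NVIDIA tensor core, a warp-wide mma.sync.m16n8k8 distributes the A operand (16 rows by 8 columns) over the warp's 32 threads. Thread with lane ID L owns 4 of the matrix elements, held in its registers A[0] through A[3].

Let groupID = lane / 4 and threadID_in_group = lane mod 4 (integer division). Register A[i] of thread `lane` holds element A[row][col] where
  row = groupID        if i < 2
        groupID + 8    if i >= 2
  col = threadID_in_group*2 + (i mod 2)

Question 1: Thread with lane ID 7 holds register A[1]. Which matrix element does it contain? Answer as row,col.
lane 7: g=1 (7/4), t=3 (7%4)
i=1: r=1+0=1, c=3*2+1=7

1,7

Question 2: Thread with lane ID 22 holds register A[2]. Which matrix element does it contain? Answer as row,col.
13,4

22: g=5,t=2
[2] (5+8,2*2+0) = (13,4)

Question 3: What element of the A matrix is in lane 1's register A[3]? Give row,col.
L=1⇒gr=1>>2=0, th=1&3=1
[3]⇒row 0+8=8  col 1·2+1=3

8,3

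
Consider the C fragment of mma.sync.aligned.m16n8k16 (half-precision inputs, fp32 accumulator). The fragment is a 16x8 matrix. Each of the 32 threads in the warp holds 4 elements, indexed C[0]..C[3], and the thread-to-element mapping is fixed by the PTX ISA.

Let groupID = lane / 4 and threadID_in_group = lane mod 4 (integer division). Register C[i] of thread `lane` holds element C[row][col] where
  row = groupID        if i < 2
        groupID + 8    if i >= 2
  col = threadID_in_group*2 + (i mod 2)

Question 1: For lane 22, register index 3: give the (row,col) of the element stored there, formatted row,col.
13,5

L=22→G=22>>2=5, T=22&3=2
[3]→row 5+8=13  col 2·2+1=5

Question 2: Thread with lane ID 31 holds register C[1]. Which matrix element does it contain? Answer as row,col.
7,7

lane 31->31/4=7, 31 mod 4=3
i=1  r:7+0->7  c:2·3+1->7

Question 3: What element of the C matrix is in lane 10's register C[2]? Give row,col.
10,4

10: grp=2,tig=2
[2] (2+8,2*2+0) = (10,4)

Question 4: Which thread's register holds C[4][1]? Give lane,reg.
r:4=>grp=4,rB=0  c:1=>tig=0,lo=1
L=4*4+0=16  i=0*2+1=1

16,1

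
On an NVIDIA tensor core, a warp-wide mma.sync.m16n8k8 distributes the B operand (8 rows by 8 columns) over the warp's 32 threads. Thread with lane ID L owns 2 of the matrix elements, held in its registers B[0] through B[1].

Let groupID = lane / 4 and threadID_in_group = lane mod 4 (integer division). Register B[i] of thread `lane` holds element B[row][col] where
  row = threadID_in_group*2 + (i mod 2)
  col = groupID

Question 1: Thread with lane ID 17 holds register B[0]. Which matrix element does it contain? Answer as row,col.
2,4

lane 17->17/4=4, 17 mod 4=1
i=0  r:2·1+0->2  c:4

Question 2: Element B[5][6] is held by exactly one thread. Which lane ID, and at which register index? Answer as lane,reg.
26,1

c:6=>grp=6  r:5=>tig=2,lo=1
L=6*4+2=26  i=1=1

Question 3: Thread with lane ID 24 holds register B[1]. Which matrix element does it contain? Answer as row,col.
lane 24→24/4=6, 24 mod 4=0
i=1  r:2·0+1→1  c:6

1,6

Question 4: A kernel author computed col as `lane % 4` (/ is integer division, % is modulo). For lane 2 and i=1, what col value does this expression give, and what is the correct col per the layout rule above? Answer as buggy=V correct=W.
`lane % 4`[2,1]=>2
L=2=>grp=2>>2=0, tig=2&3=2
[1]=>row 2·2+1=5  col grp=0
col: 2 vs 0

buggy=2 correct=0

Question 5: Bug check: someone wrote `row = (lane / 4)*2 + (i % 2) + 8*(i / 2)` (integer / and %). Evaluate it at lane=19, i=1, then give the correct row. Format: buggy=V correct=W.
buggy=9 correct=7

`(lane / 4)*2 + (i % 2) + 8*(i / 2)`[19,1]->9
19: g=4,t=3
[1] (3*2+1,4) = (7,4)
row: 9 vs 7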